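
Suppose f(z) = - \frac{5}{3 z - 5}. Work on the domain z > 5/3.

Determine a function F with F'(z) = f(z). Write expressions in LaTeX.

Since d/dz undoes antidifferentiation here, F'(z) = f(z) is required of F(z).
Check: d/dz[- \frac{5 \log{\left(3 z - 5 \right)}}{3}] = - \frac{5}{3 z - 5} = f(z).

An antiderivative is F(z) = - \frac{5 \log{\left(3 z - 5 \right)}}{3}.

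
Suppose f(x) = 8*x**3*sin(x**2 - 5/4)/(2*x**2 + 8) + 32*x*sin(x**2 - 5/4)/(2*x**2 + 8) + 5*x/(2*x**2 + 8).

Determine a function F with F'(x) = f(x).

The integrand splits into summands that can be handled one at a time.
Check: d/dx[-(-5*log(x**2 + 4) + 8*cos(x**2 - 5/4))/4] = (8*x**3*sin(x**2 - 5/4) + 32*x*sin(x**2 - 5/4) + 5*x)/(2*x**2 + 8), which equals f(x).

An antiderivative is F(x) = -(-5*log(x**2 + 4) + 8*cos(x**2 - 5/4))/4.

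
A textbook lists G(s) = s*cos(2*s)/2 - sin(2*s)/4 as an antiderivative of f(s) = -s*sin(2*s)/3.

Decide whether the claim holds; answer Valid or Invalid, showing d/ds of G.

Invalid: d/ds[G] - f = -2*s*sin(2*s)/3, which is not 0.

d/ds[G] = -s*sin(2*s)
d/ds[G] - f(s) = -2*s*sin(2*s)/3 != 0.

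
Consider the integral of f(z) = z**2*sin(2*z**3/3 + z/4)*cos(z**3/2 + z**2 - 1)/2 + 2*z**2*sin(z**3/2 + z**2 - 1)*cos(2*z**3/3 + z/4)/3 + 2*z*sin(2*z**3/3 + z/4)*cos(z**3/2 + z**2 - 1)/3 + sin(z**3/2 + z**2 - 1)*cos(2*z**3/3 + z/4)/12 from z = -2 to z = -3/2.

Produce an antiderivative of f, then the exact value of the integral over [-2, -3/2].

Recognize the product-rule pattern: f = u'v + uv' with u = sin(2*z**3/3 + z/4)/3, v = sin(z**3/2 + z**2 - 1), so integration by parts undoes it.
F(z) = sin(2*z**3/3 + z/4)*sin(z**3/2 + z**2 - 1)/3 is an antiderivative of f.
Check: d/dz[sin(2*z**3/3 + z/4)*sin(z**3/2 + z**2 - 1)/3] = z**2*sin(2*z**3/3 + z/4)*cos(z**3/2 + z**2 - 1)/2 + 2*z**2*sin(z**3/2 + z**2 - 1)*cos(2*z**3/3 + z/4)/3 + 2*z*sin(2*z**3/3 + z/4)*cos(z**3/2 + z**2 - 1)/3 + sin(z**3/2 + z**2 - 1)*cos(2*z**3/3 + z/4)/12 = f(z).
F(-3/2) = sin(7/16)*sin(21/8)/3; F(-2) = sin(1)*sin(35/6)/3.
Integral = F(-3/2) - F(-2) = sin(7/16)*sin(21/8)/3 - sin(1)*sin(35/6)/3.

Antiderivative: F(z) = sin(2*z**3/3 + z/4)*sin(z**3/2 + z**2 - 1)/3; value = sin(7/16)*sin(21/8)/3 - sin(1)*sin(35/6)/3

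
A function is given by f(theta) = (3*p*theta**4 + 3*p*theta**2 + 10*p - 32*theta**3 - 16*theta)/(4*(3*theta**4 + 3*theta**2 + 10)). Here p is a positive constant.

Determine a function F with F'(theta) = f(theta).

An antiderivative is F(theta) = p*theta/4 - 2*log(theta**4/2 + theta**2/2 + 5/3)/3.

Whatever form F(theta) takes, F'(theta) = f(theta) is non-negotiable.
Check: d/dtheta[p*theta/4 - 2*log(theta**4/2 + theta**2/2 + 5/3)/3] = (3*p*theta**4 + 3*p*theta**2 + 10*p - 32*theta**3 - 16*theta)/(12*theta**4 + 12*theta**2 + 40), which equals f(theta).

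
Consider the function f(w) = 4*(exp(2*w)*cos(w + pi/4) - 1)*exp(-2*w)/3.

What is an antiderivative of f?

An antiderivative is F(w) = 4*sin(w + pi/4)/3 + 2*exp(-2*w)/3.

A first test for any F(w): its w-derivative must equal f(w) identically.
Check: d/dw[4*sin(w + pi/4)/3 + 2*exp(-2*w)/3] = (4*exp(2*w)*cos(w + pi/4) - 4)*exp(-2*w)/3, which equals f(w).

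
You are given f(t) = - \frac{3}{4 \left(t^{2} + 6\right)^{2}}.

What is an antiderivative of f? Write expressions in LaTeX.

An antiderivative is F(t) = \frac{- \sqrt{6} t^{2} \operatorname{atan}{\left(\frac{\sqrt{6} t}{6} \right)} - 6 t - 6 \sqrt{6} \operatorname{atan}{\left(\frac{\sqrt{6} t}{6} \right)}}{96 t^{2} + 576}.

Since d/dt undoes antidifferentiation here, F'(t) = f(t) is required of F(t).
Check: d/dt[\frac{- \sqrt{6} t^{2} \operatorname{atan}{\left(\frac{\sqrt{6} t}{6} \right)} - 6 t - 6 \sqrt{6} \operatorname{atan}{\left(\frac{\sqrt{6} t}{6} \right)}}{96 t^{2} + 576}] = - \frac{3}{4 t^{4} + 48 t^{2} + 144}, which equals f(t).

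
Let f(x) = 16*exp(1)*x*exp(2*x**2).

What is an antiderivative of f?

The substitution u = 2*x**2 + 1 works: f is exactly (dF/du)*(du/dx) for that inner function.
Check: d/dx[4*exp(1)*exp(2*x**2)] = 16*exp(1)*x*exp(2*x**2) = f(x).

An antiderivative is F(x) = 4*exp(1)*exp(2*x**2).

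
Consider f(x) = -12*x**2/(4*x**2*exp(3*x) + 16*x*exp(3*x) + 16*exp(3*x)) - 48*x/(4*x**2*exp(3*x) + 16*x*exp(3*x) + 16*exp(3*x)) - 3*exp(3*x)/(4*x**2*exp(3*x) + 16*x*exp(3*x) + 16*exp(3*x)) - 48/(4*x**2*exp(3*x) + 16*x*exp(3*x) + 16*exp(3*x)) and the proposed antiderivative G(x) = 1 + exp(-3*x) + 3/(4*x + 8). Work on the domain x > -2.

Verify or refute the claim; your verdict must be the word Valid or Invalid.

Valid. The derivative of G reproduces f.

d/dx[G] = (-12*x**2 - 48*x - 3*exp(3*x) - 48)/(4*x**2*exp(3*x) + 16*x*exp(3*x) + 16*exp(3*x))
This equals f(x) exactly, so the claim holds.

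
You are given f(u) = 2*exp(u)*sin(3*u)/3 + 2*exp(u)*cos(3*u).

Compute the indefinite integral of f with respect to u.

f has the shape v'r + vr' for v = 2*exp(u)/3 and r = sin(3*u) — it is the derivative of the product v*r.
Check: d/du[2*exp(u)*sin(3*u)/3] = 2*exp(u)*sin(3*u)/3 + 2*exp(u)*cos(3*u) = f(u).

F(u) = 2*exp(u)*sin(3*u)/3 + C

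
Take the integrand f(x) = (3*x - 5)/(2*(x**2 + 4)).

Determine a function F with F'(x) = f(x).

A candidate is checked by its d/dx: the result must match f(x).
Check: d/dx[3*log(x**2 + 4)/4 - 5*atan(x/2)/4] = (3*x - 5)/(2*x**2 + 8), which equals f(x).

An antiderivative is F(x) = 3*log(x**2 + 4)/4 - 5*atan(x/2)/4.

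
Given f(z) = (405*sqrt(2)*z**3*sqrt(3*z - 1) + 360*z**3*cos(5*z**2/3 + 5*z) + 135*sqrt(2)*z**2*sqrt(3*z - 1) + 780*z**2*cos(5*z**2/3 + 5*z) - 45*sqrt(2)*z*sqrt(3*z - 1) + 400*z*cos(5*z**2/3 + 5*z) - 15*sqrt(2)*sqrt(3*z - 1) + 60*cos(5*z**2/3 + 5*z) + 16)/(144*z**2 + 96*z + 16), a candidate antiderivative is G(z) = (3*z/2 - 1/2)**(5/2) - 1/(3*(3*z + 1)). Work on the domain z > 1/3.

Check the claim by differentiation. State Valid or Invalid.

d/dz[G] = (405*sqrt(2)*z**3*sqrt(3*z - 1) + 135*sqrt(2)*z**2*sqrt(3*z - 1) - 45*sqrt(2)*z*sqrt(3*z - 1) - 15*sqrt(2)*sqrt(3*z - 1) + 16)/(144*z**2 + 96*z + 16)
d/dz[G] - f(z) = -5*z*cos(5*z**2/3 + 5*z)/2 - 15*cos(5*z**2/3 + 5*z)/4 != 0.

Invalid: d/dz[G] - f = -5*z*cos(5*z**2/3 + 5*z)/2 - 15*cos(5*z**2/3 + 5*z)/4, which is not 0.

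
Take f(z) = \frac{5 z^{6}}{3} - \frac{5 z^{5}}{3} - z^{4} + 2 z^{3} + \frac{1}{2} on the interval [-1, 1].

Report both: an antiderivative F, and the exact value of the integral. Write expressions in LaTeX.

Integrate term by term and add the pieces.
F(z) = \frac{5 z^{7}}{21} - \frac{5 z^{6}}{18} - \frac{z^{5}}{5} + \frac{z^{4}}{2} + \frac{z}{2} is an antiderivative of f.
Check: d/dz[\frac{5 z^{7}}{21} - \frac{5 z^{6}}{18} - \frac{z^{5}}{5} + \frac{z^{4}}{2} + \frac{z}{2}] = \frac{5 z^{6}}{3} - \frac{5 z^{5}}{3} - z^{4} + 2 z^{3} + \frac{1}{2} = f(z).
F(1) = \frac{479}{630}; F(-1) = - \frac{199}{630}.
Integral = F(1) - F(-1) = \frac{113}{105}.

Antiderivative: F(z) = \frac{5 z^{7}}{21} - \frac{5 z^{6}}{18} - \frac{z^{5}}{5} + \frac{z^{4}}{2} + \frac{z}{2}; value = \frac{113}{105}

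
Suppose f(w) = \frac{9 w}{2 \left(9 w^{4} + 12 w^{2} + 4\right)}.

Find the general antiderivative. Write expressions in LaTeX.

F(w) = - \frac{3}{12 w^{2} + 8} + C

The substitution u = 3 w^{2} + 2 works: f is exactly (dF/du)*(du/dw) for that inner function.
Check: d/dw[- \frac{3}{12 w^{2} + 8}] = \frac{9 w}{18 w^{4} + 24 w^{2} + 8}, which equals f(w).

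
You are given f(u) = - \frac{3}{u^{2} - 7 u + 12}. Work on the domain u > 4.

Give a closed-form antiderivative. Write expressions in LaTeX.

An antiderivative is F(u) = - 3 \log{\left(u - 4 \right)} + 3 \log{\left(u - 3 \right)}.

Factor the denominator (\left(u - 4\right) \left(u - 3\right)) and decompose: f = \frac{3}{u - 3} - \frac{3}{u - 4}; each piece integrates to a log, atan, or power term.
Check: d/du[- 3 \log{\left(u - 4 \right)} + 3 \log{\left(u - 3 \right)}] = - \frac{3}{u^{2} - 7 u + 12} = f(u).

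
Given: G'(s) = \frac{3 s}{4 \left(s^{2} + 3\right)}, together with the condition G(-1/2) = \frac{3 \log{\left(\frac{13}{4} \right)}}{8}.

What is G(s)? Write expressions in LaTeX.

The substitution u = s^{2} + 3 works: G'(s) is exactly (dG/du)*(du/ds) for that inner function.
A general antiderivative is \frac{3 \log{\left(s^{2} + 3 \right)}}{8} + C.
The condition gives C = \frac{3 \log{\left(\frac{13}{4} \right)}}{8} - (\frac{3 \log{\left(\frac{13}{4} \right)}}{8}) = 0.
So G(s) = \frac{3 \log{\left(s^{2} + 3 \right)}}{8}.
Check: d/ds[\frac{3 \log{\left(s^{2} + 3 \right)}}{8}] = \frac{3 s}{4 s^{2} + 12}, which equals G'(s).

G(s) = \frac{3 \log{\left(s^{2} + 3 \right)}}{8}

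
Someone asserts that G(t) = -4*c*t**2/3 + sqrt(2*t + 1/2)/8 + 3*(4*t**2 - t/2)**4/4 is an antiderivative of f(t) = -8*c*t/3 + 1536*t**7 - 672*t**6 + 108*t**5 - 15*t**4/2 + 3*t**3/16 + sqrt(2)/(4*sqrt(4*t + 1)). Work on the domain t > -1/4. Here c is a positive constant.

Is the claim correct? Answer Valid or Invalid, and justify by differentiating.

Invalid: d/dt[G] - f = -sqrt(2)/(8*sqrt(4*t + 1)), which is not 0.

d/dt[G] = (-128*c*t*sqrt(4*t + 1) + 73728*t**7*sqrt(4*t + 1) - 32256*t**6*sqrt(4*t + 1) + 5184*t**5*sqrt(4*t + 1) - 360*t**4*sqrt(4*t + 1) + 9*t**3*sqrt(4*t + 1) + 6*sqrt(2))/(48*sqrt(4*t + 1))
d/dt[G] - f(t) = -sqrt(2)/(8*sqrt(4*t + 1)) != 0.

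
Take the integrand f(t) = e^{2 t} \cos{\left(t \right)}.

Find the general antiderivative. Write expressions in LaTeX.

For F(t) to be correct the identity F'(t) - f(t) = 0 must hold.
Check: d/dt[\frac{e^{2 t} \sin{\left(t \right)}}{5} + \frac{2 e^{2 t} \cos{\left(t \right)}}{5}] = e^{2 t} \cos{\left(t \right)} = f(t).

F(t) = \frac{e^{2 t} \sin{\left(t \right)}}{5} + \frac{2 e^{2 t} \cos{\left(t \right)}}{5} + C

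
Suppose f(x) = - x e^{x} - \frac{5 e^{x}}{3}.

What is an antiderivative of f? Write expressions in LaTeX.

An antiderivative is F(x) = - x e^{x} - \frac{2 e^{x}}{3}.

f has the shape u'v + uv' for u = - x - \frac{2}{3} and v = e^{x} — it is the derivative of the product u*v.
Check: d/dx[- x e^{x} - \frac{2 e^{x}}{3}] = - x e^{x} - \frac{5 e^{x}}{3} = f(x).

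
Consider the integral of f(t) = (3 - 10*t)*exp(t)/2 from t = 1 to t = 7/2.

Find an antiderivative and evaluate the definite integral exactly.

f has the shape u'v + uv' for u = 13/2 - 5*t and v = exp(t) — it is the derivative of the product u*v.
F(t) = -5*t*exp(t) + 13*exp(t)/2 is an antiderivative of f.
Check: d/dt[-5*t*exp(t) + 13*exp(t)/2] = -5*t*exp(t) + 3*exp(t)/2, which equals f(t).
F(7/2) = -11*exp(7/2); F(1) = 3*exp(1)/2.
Integral = F(7/2) - F(1) = -11*exp(7/2) - 3*exp(1)/2.

Antiderivative: F(t) = -5*t*exp(t) + 13*exp(t)/2; value = -11*exp(7/2) - 3*exp(1)/2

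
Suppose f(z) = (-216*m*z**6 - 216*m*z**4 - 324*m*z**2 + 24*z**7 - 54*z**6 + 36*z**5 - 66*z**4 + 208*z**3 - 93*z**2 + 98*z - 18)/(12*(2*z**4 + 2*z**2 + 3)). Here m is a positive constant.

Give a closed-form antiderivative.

For F(z) to be correct the identity F'(z) - f(z) = 0 must hold.
Check: d/dz[-3*m*z**3 + z**4/4 - 3*z**3/4 + z**2/4 - z/2 + 5*log(2*z**4 + 2*z**2 + 3)/3] = (-216*m*z**6 - 216*m*z**4 - 324*m*z**2 + 24*z**7 - 54*z**6 + 36*z**5 - 66*z**4 + 208*z**3 - 93*z**2 + 98*z - 18)/(24*z**4 + 24*z**2 + 36), which equals f(z).

An antiderivative is F(z) = -3*m*z**3 + z**4/4 - 3*z**3/4 + z**2/4 - z/2 + 5*log(2*z**4 + 2*z**2 + 3)/3.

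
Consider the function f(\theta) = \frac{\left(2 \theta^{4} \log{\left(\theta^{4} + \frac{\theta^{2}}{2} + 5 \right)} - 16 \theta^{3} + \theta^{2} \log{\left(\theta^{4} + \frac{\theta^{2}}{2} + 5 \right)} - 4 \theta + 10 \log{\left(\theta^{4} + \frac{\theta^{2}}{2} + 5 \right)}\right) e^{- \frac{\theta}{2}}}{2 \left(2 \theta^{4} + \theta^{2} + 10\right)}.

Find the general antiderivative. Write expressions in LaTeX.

f has the shape u'v + uv' for u = - e^{- \frac{\theta}{2}} and v = \log{\left(\theta^{4} + \frac{\theta^{2}}{2} + 5 \right)} — it is the derivative of the product u*v.
Check: d/d\theta[- e^{- \frac{\theta}{2}} \log{\left(\theta^{4} + \frac{\theta^{2}}{2} + 5 \right)}] = \frac{2 \theta^{4} \log{\left(\theta^{4} + \frac{\theta^{2}}{2} + 5 \right)} - 16 \theta^{3} + \theta^{2} \log{\left(\theta^{4} + \frac{\theta^{2}}{2} + 5 \right)} - 4 \theta + 10 \log{\left(\theta^{4} + \frac{\theta^{2}}{2} + 5 \right)}}{4 \theta^{4} e^{\frac{\theta}{2}} + 2 \theta^{2} e^{\frac{\theta}{2}} + 20 e^{\frac{\theta}{2}}}, which equals f(\theta).

F(\theta) = - e^{- \frac{\theta}{2}} \log{\left(\theta^{4} + \frac{\theta^{2}}{2} + 5 \right)} + C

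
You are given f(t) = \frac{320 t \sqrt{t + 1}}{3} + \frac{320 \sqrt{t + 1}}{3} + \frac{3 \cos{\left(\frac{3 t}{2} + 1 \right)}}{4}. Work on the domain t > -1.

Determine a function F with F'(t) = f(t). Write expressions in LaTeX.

The integrand splits into summands that can be handled one at a time.
Check: d/dt[\frac{64 t^{2} \sqrt{4 t + 4}}{3} + \frac{128 t \sqrt{4 t + 4}}{3} + \frac{64 \sqrt{4 t + 4}}{3} + \frac{\sin{\left(\frac{3 t}{2} + 1 \right)}}{2}] = \frac{1280 t^{2} + 2560 t + 9 \sqrt{t + 1} \cos{\left(\frac{3 t}{2} + 1 \right)} + 1280}{12 \sqrt{t + 1}}, which equals f(t).

An antiderivative is F(t) = \frac{64 t^{2} \sqrt{4 t + 4}}{3} + \frac{128 t \sqrt{4 t + 4}}{3} + \frac{64 \sqrt{4 t + 4}}{3} + \frac{\sin{\left(\frac{3 t}{2} + 1 \right)}}{2}.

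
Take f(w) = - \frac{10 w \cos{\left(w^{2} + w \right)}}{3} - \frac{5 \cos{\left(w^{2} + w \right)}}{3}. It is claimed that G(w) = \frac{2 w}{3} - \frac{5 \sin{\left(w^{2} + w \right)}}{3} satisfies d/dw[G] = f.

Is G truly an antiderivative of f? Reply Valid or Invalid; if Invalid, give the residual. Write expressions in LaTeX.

Invalid: d/dw[G] - f = \frac{2}{3}, which is not 0.

d/dw[G] = - \frac{10 w \cos{\left(w^{2} + w \right)}}{3} - \frac{5 \cos{\left(w^{2} + w \right)}}{3} + \frac{2}{3}
d/dw[G] - f(w) = \frac{2}{3} != 0.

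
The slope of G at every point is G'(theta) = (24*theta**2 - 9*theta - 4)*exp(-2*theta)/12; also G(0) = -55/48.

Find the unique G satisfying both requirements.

G'(theta) has the shape u'v + uv' for u = -theta**2 - 5*theta/8 - 7/48 and v = exp(-2*theta) — it is the derivative of the product u*v.
A general antiderivative is (-48*theta**2 - 30*theta - 7)*exp(-2*theta)/48 + C.
The condition gives C = -55/48 - (-7/48) = -1.
So G(theta) = (-48*theta**2 - 30*theta - 48*exp(2*theta) - 7)*exp(-2*theta)/48.
Check: d/dtheta[(-48*theta**2 - 30*theta - 48*exp(2*theta) - 7)*exp(-2*theta)/48] = (24*theta**2 - 9*theta - 4)*exp(-2*theta)/12 = G'(theta).

G(theta) = (-48*theta**2 - 30*theta - 48*exp(2*theta) - 7)*exp(-2*theta)/48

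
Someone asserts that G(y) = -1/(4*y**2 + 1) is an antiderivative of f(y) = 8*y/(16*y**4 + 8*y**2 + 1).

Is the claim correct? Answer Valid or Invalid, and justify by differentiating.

Valid - the claim checks out under differentiation.

d/dy[G] = 8*y/(16*y**4 + 8*y**2 + 1)
This equals f(y) exactly, so the claim holds.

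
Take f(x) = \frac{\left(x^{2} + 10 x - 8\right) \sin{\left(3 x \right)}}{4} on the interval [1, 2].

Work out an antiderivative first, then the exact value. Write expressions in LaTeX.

Check any antiderivative F(x) by computing F'(x) and comparing it with f(x).
F(x) = - \frac{9 x^{2} \cos{\left(3 x \right)} - 6 x \sin{\left(3 x \right)} + 90 x \cos{\left(3 x \right)} - 30 \sin{\left(3 x \right)} - 74 \cos{\left(3 x \right)}}{108} is an antiderivative of f.
Check: d/dx[- \frac{9 x^{2} \cos{\left(3 x \right)} - 6 x \sin{\left(3 x \right)} + 90 x \cos{\left(3 x \right)} - 30 \sin{\left(3 x \right)} - 74 \cos{\left(3 x \right)}}{108}] = \frac{x^{2} \sin{\left(3 x \right)}}{4} + \frac{5 x \sin{\left(3 x \right)}}{2} - 2 \sin{\left(3 x \right)}, which equals f(x).
F(2) = - \frac{71 \cos{\left(6 \right)}}{54} + \frac{7 \sin{\left(6 \right)}}{18}; F(1) = \frac{\sin{\left(3 \right)}}{3} - \frac{25 \cos{\left(3 \right)}}{108}.
Integral = F(2) - F(1) = - \frac{71 \cos{\left(6 \right)}}{54} + \frac{25 \cos{\left(3 \right)}}{108} + \frac{7 \sin{\left(6 \right)}}{18} - \frac{\sin{\left(3 \right)}}{3}.

Antiderivative: F(x) = - \frac{9 x^{2} \cos{\left(3 x \right)} - 6 x \sin{\left(3 x \right)} + 90 x \cos{\left(3 x \right)} - 30 \sin{\left(3 x \right)} - 74 \cos{\left(3 x \right)}}{108}; value = - \frac{71 \cos{\left(6 \right)}}{54} + \frac{25 \cos{\left(3 \right)}}{108} + \frac{7 \sin{\left(6 \right)}}{18} - \frac{\sin{\left(3 \right)}}{3}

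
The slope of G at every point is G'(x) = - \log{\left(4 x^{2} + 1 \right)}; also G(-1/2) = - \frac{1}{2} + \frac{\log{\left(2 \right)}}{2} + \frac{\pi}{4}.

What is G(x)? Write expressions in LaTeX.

G(x) = - \frac{2 x \log{\left(4 x^{2} + 1 \right)} - 4 x + 2 \operatorname{atan}{\left(2 x \right)} - 1}{2}

For G(x) to be correct, d/dx[G] must agree with the stated G'(x) identically.
A general antiderivative is - x \log{\left(4 x^{2} + 1 \right)} + 2 x - \operatorname{atan}{\left(2 x \right)} + C.
The condition gives C = - \frac{1}{2} + \frac{\log{\left(2 \right)}}{2} + \frac{\pi}{4} - (-1 + \frac{\log{\left(2 \right)}}{2} + \frac{\pi}{4}) = \frac{1}{2}.
So G(x) = - \frac{2 x \log{\left(4 x^{2} + 1 \right)} - 4 x + 2 \operatorname{atan}{\left(2 x \right)} - 1}{2}.
Check: d/dx[- \frac{2 x \log{\left(4 x^{2} + 1 \right)} - 4 x + 2 \operatorname{atan}{\left(2 x \right)} - 1}{2}] = - \log{\left(4 x^{2} + 1 \right)} = G'(x).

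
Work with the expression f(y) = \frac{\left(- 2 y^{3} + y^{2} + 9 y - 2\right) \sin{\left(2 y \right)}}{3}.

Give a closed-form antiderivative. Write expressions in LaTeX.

Whatever form F(y) takes, F'(y) = f(y) is non-negotiable.
Check: d/dy[\frac{y^{3} \cos{\left(2 y \right)}}{3} - \frac{y^{2} \sin{\left(2 y \right)}}{2} - \frac{y^{2} \cos{\left(2 y \right)}}{6} + \frac{y \sin{\left(2 y \right)}}{6} - 2 y \cos{\left(2 y \right)} + \sin{\left(2 y \right)} + \frac{5 \cos{\left(2 y \right)}}{12}] = - \frac{2 y^{3} \sin{\left(2 y \right)}}{3} + \frac{y^{2} \sin{\left(2 y \right)}}{3} + 3 y \sin{\left(2 y \right)} - \frac{2 \sin{\left(2 y \right)}}{3}, which equals f(y).

An antiderivative is F(y) = \frac{y^{3} \cos{\left(2 y \right)}}{3} - \frac{y^{2} \sin{\left(2 y \right)}}{2} - \frac{y^{2} \cos{\left(2 y \right)}}{6} + \frac{y \sin{\left(2 y \right)}}{6} - 2 y \cos{\left(2 y \right)} + \sin{\left(2 y \right)} + \frac{5 \cos{\left(2 y \right)}}{12}.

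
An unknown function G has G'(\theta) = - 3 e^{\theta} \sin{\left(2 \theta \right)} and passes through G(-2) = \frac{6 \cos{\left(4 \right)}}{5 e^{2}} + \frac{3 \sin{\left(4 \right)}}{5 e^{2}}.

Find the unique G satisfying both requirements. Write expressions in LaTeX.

Recover the given G'(\theta) by differentiating a candidate G(\theta); any mismatch rules it out.
A general antiderivative is - \frac{3 e^{\theta} \sin{\left(2 \theta \right)}}{5} + \frac{6 e^{\theta} \cos{\left(2 \theta \right)}}{5} + C.
The condition gives C = \frac{6 \cos{\left(4 \right)}}{5 e^{2}} + \frac{3 \sin{\left(4 \right)}}{5 e^{2}} - (\frac{6 \cos{\left(4 \right)}}{5 e^{2}} + \frac{3 \sin{\left(4 \right)}}{5 e^{2}}) = 0.
So G(\theta) = - \frac{3 e^{\theta} \sin{\left(2 \theta \right)}}{5} + \frac{6 e^{\theta} \cos{\left(2 \theta \right)}}{5}.
Check: d/d\theta[- \frac{3 e^{\theta} \sin{\left(2 \theta \right)}}{5} + \frac{6 e^{\theta} \cos{\left(2 \theta \right)}}{5}] = - 3 e^{\theta} \sin{\left(2 \theta \right)} = G'(\theta).

G(\theta) = - \frac{3 e^{\theta} \sin{\left(2 \theta \right)}}{5} + \frac{6 e^{\theta} \cos{\left(2 \theta \right)}}{5}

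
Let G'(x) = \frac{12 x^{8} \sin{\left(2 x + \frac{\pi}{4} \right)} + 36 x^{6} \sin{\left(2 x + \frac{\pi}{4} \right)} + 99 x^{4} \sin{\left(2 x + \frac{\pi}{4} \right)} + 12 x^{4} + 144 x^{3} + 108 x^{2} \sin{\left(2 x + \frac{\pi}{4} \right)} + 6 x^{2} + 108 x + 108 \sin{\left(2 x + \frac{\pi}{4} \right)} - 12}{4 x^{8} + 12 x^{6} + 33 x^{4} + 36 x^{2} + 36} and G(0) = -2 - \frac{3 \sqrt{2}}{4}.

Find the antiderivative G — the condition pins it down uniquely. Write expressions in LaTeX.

The proposed G(x) is checked by its d/dx: the result must match the given G'(x).
A general antiderivative is \frac{- \frac{x}{3} - 3}{\frac{x^{4}}{3} + \frac{x^{2}}{2} + 1} - \frac{3 \cos{\left(2 x + \frac{\pi}{4} \right)}}{2} + C.
The condition gives C = -2 - \frac{3 \sqrt{2}}{4} - (-3 - \frac{3 \sqrt{2}}{4}) = 1.
So G(x) = \frac{4 x^{4} + 6 x^{2} - 4 x - 3 \left(2 x^{4} + 3 x^{2} + 6\right) \cos{\left(2 x + \frac{\pi}{4} \right)} - 24}{2 \left(2 x^{4} + 3 x^{2} + 6\right)}.
Check: d/dx[\frac{4 x^{4} + 6 x^{2} - 4 x - 3 \left(2 x^{4} + 3 x^{2} + 6\right) \cos{\left(2 x + \frac{\pi}{4} \right)} - 24}{2 \left(2 x^{4} + 3 x^{2} + 6\right)}] = \frac{12 x^{8} \sin{\left(2 x + \frac{\pi}{4} \right)} + 36 x^{6} \sin{\left(2 x + \frac{\pi}{4} \right)} + 99 x^{4} \sin{\left(2 x + \frac{\pi}{4} \right)} + 12 x^{4} + 144 x^{3} + 108 x^{2} \sin{\left(2 x + \frac{\pi}{4} \right)} + 6 x^{2} + 108 x + 108 \sin{\left(2 x + \frac{\pi}{4} \right)} - 12}{4 x^{8} + 12 x^{6} + 33 x^{4} + 36 x^{2} + 36} = G'(x).

G(x) = \frac{4 x^{4} + 6 x^{2} - 4 x - 3 \left(2 x^{4} + 3 x^{2} + 6\right) \cos{\left(2 x + \frac{\pi}{4} \right)} - 24}{2 \left(2 x^{4} + 3 x^{2} + 6\right)}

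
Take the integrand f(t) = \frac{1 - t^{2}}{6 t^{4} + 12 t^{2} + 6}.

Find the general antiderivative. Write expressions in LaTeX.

F(t) = \frac{t}{6 t^{2} + 6} + C

f has the shape u'v + uv' for u = \frac{t}{3} and v = \frac{1}{2 t^{2} + 2} — it is the derivative of the product u*v.
Check: d/dt[\frac{t}{6 t^{2} + 6}] = \frac{1 - t^{2}}{6 t^{4} + 12 t^{2} + 6} = f(t).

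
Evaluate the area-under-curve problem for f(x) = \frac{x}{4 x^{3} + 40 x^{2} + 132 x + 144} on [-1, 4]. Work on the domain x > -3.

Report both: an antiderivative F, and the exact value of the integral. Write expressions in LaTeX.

The denominator factors as 4 \left(x + 3\right)^{2} \left(x + 4\right); partial fractions split f into directly integrable pieces: - \frac{1}{x + 4} + \frac{1}{x + 3} - \frac{3}{4 \left(x + 3\right)^{2}}.
F(x) = \log{\left(x + 3 \right)} - \log{\left(x + 4 \right)} + \frac{3}{4 x + 12} is an antiderivative of f.
Check: d/dx[\log{\left(x + 3 \right)} - \log{\left(x + 4 \right)} + \frac{3}{4 x + 12}] = \frac{x}{4 x^{3} + 40 x^{2} + 132 x + 144} = f(x).
F(4) = - \log{\left(8 \right)} + \frac{3}{28} + \log{\left(7 \right)}; F(-1) = - \log{\left(3 \right)} + \frac{3}{8} + \log{\left(2 \right)}.
Integral = F(4) - F(-1) = - \log{\left(8 \right)} - \log{\left(2 \right)} - \frac{15}{56} + \log{\left(3 \right)} + \log{\left(7 \right)}.

Antiderivative: F(x) = \log{\left(x + 3 \right)} - \log{\left(x + 4 \right)} + \frac{3}{4 x + 12}; value = - \log{\left(8 \right)} - \log{\left(2 \right)} - \frac{15}{56} + \log{\left(3 \right)} + \log{\left(7 \right)}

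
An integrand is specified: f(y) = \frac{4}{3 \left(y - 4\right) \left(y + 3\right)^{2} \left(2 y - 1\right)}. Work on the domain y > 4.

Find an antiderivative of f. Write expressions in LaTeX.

Factor the denominator (3 \left(y - 4\right) \left(y + 3\right)^{2} \left(2 y - 1\right)) and decompose: f = - \frac{32}{1029 \left(2 y - 1\right)} + \frac{4}{343 \left(y + 3\right)} + \frac{4}{147 \left(y + 3\right)^{2}} + \frac{4}{1029 \left(y - 4\right)}; each piece integrates to a log, atan, or power term.
Check: d/dy[\frac{4 \log{\left(y - 4 \right)}}{1029} - \frac{16 \log{\left(y - \frac{1}{2} \right)}}{1029} + \frac{4 \log{\left(y + 3 \right)}}{343} - \frac{4}{147 y + 441}] = \frac{4}{6 y^{4} + 9 y^{3} - 96 y^{2} - 171 y + 108}, which equals f(y).

An antiderivative is F(y) = \frac{4 \log{\left(y - 4 \right)}}{1029} - \frac{16 \log{\left(y - \frac{1}{2} \right)}}{1029} + \frac{4 \log{\left(y + 3 \right)}}{343} - \frac{4}{147 y + 441}.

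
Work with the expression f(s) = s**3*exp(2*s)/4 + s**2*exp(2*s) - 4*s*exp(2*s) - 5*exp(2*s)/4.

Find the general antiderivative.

f has the shape u'v + uv' for u = s**3/8 + 5*s**2/16 - 37*s/16 + 17/32 and v = exp(2*s) — it is the derivative of the product u*v.
Check: d/ds[s**3*exp(2*s)/8 + 5*s**2*exp(2*s)/16 - 37*s*exp(2*s)/16 + 17*exp(2*s)/32] = s**3*exp(2*s)/4 + s**2*exp(2*s) - 4*s*exp(2*s) - 5*exp(2*s)/4 = f(s).

F(s) = s**3*exp(2*s)/8 + 5*s**2*exp(2*s)/16 - 37*s*exp(2*s)/16 + 17*exp(2*s)/32 + C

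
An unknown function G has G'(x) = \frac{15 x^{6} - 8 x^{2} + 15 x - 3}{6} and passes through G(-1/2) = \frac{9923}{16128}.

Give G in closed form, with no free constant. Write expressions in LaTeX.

G(x) = \frac{5 x^{7}}{14} - \frac{4 x^{3}}{9} + \frac{5 x^{2}}{4} - \frac{x}{2}

A candidate passes only if d/dx[G] lands on the given G'(x) exactly.
A general antiderivative is \frac{5 x^{7}}{14} - \frac{4 x^{3}}{9} + \frac{5 x^{2}}{4} - \frac{x}{2} + C.
The condition gives C = \frac{9923}{16128} - (\frac{9923}{16128}) = 0.
So G(x) = \frac{5 x^{7}}{14} - \frac{4 x^{3}}{9} + \frac{5 x^{2}}{4} - \frac{x}{2}.
Check: d/dx[\frac{5 x^{7}}{14} - \frac{4 x^{3}}{9} + \frac{5 x^{2}}{4} - \frac{x}{2}] = \frac{5 x^{6}}{2} - \frac{4 x^{2}}{3} + \frac{5 x}{2} - \frac{1}{2}, which equals G'(x).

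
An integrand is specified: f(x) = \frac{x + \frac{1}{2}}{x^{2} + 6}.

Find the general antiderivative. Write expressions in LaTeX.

For F(x) to be correct the identity F'(x) - f(x) = 0 must hold.
Check: d/dx[\frac{\log{\left(x^{2} + 6 \right)}}{2} + \frac{\sqrt{6} \operatorname{atan}{\left(\frac{\sqrt{6} x}{6} \right)}}{12}] = \frac{2 x + 1}{2 x^{2} + 12}, which equals f(x).

F(x) = \frac{\log{\left(x^{2} + 6 \right)}}{2} + \frac{\sqrt{6} \operatorname{atan}{\left(\frac{\sqrt{6} x}{6} \right)}}{12} + C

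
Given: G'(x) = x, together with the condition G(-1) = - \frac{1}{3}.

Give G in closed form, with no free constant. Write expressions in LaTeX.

G(x) = \frac{3 x^{2} - 5}{6}

Recover the given G'(x) by differentiating a candidate G(x); any mismatch rules it out.
A general antiderivative is \frac{x^{2}}{2} - \frac{4}{3} + C.
The condition gives C = - \frac{1}{3} - (- \frac{5}{6}) = \frac{1}{2}.
So G(x) = \frac{3 x^{2} - 5}{6}.
Check: d/dx[\frac{3 x^{2} - 5}{6}] = x = G'(x).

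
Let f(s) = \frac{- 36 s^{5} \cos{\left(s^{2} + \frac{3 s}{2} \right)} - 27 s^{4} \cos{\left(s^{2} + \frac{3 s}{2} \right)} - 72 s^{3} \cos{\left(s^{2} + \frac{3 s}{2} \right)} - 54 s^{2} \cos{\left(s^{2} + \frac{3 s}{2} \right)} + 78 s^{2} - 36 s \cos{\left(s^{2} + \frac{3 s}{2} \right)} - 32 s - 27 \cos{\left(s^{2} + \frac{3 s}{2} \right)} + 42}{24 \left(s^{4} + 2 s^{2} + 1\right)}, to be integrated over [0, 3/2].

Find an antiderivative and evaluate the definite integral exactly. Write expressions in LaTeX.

A first test for any F(s): its s-derivative must equal f(s) identically.
F(s) = \frac{- 9 s - 9 \left(s^{2} + 1\right) \sin{\left(s^{2} + \frac{3 s}{2} \right)} + 30 \left(s^{2} + 1\right) \operatorname{atan}{\left(s \right)} + 8}{12 \left(s^{2} + 1\right)} is an antiderivative of f.
Check: d/ds[\frac{- 9 s - 9 \left(s^{2} + 1\right) \sin{\left(s^{2} + \frac{3 s}{2} \right)} + 30 \left(s^{2} + 1\right) \operatorname{atan}{\left(s \right)} + 8}{12 \left(s^{2} + 1\right)}] = \frac{- 36 s^{5} \cos{\left(s^{2} + \frac{3 s}{2} \right)} - 27 s^{4} \cos{\left(s^{2} + \frac{3 s}{2} \right)} - 72 s^{3} \cos{\left(s^{2} + \frac{3 s}{2} \right)} - 54 s^{2} \cos{\left(s^{2} + \frac{3 s}{2} \right)} + 78 s^{2} - 36 s \cos{\left(s^{2} + \frac{3 s}{2} \right)} - 32 s - 27 \cos{\left(s^{2} + \frac{3 s}{2} \right)} + 42}{24 s^{4} + 48 s^{2} + 24}, which equals f(s).
F(3/2) = - \frac{11}{78} - \frac{3 \sin{\left(\frac{9}{2} \right)}}{4} + \frac{5 \operatorname{atan}{\left(\frac{3}{2} \right)}}{2}; F(0) = \frac{2}{3}.
Integral = F(3/2) - F(0) = - \frac{21}{26} - \frac{3 \sin{\left(\frac{9}{2} \right)}}{4} + \frac{5 \operatorname{atan}{\left(\frac{3}{2} \right)}}{2}.

Antiderivative: F(s) = \frac{- 9 s - 9 \left(s^{2} + 1\right) \sin{\left(s^{2} + \frac{3 s}{2} \right)} + 30 \left(s^{2} + 1\right) \operatorname{atan}{\left(s \right)} + 8}{12 \left(s^{2} + 1\right)}; value = - \frac{21}{26} - \frac{3 \sin{\left(\frac{9}{2} \right)}}{4} + \frac{5 \operatorname{atan}{\left(\frac{3}{2} \right)}}{2}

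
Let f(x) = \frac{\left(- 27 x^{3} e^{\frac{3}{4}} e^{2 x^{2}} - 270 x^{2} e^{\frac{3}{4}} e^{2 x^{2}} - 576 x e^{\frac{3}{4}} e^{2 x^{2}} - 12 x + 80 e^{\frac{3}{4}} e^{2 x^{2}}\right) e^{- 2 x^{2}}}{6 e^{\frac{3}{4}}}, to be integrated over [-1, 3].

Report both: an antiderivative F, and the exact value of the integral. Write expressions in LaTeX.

Antiderivative: F(x) = - \frac{9 x^{4}}{8} - 15 x^{3} - 48 x^{2} + \frac{40 x}{3} + \frac{e^{- 2 x^{2}}}{2 e^{\frac{3}{4}}}; value = - \frac{2522}{3} - \frac{1}{2 e^{\frac{11}{4}}} + \frac{1}{2 e^{\frac{75}{4}}}

Check any antiderivative F(x) by computing F'(x) and comparing it with f(x).
F(x) = - \frac{9 x^{4}}{8} - 15 x^{3} - 48 x^{2} + \frac{40 x}{3} + \frac{e^{- 2 x^{2}}}{2 e^{\frac{3}{4}}} is an antiderivative of f.
Check: d/dx[- \frac{9 x^{4}}{8} - 15 x^{3} - 48 x^{2} + \frac{40 x}{3} + \frac{e^{- 2 x^{2}}}{2 e^{\frac{3}{4}}}] = \frac{\left(- 27 x^{3} e^{\frac{3}{4}} e^{2 x^{2}} - 270 x^{2} e^{\frac{3}{4}} e^{2 x^{2}} - 576 x e^{\frac{3}{4}} e^{2 x^{2}} - 12 x + 80 e^{\frac{3}{4}} e^{2 x^{2}}\right) e^{- 2 x^{2}}}{6 e^{\frac{3}{4}}} = f(x).
F(3) = - \frac{7105}{8} + \frac{1}{2 e^{\frac{75}{4}}}; F(-1) = - \frac{1139}{24} + \frac{1}{2 e^{\frac{11}{4}}}.
Integral = F(3) - F(-1) = - \frac{2522}{3} - \frac{1}{2 e^{\frac{11}{4}}} + \frac{1}{2 e^{\frac{75}{4}}}.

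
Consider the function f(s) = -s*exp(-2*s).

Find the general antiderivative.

F(s) = (2*s + 1)*exp(-2*s)/4 + C

Recognize the product-rule pattern: f = u'v + uv' with u = s/2 + 1/4, v = exp(-2*s), so integration by parts undoes it.
Check: d/ds[(2*s + 1)*exp(-2*s)/4] = -s*exp(-2*s) = f(s).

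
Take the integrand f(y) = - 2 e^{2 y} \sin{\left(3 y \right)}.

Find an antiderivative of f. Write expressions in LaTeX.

Any candidate F(y) must reproduce f(y) exactly when differentiated.
Check: d/dy[- \frac{4 e^{2 y} \sin{\left(3 y \right)}}{13} + \frac{6 e^{2 y} \cos{\left(3 y \right)}}{13}] = - 2 e^{2 y} \sin{\left(3 y \right)} = f(y).

An antiderivative is F(y) = - \frac{4 e^{2 y} \sin{\left(3 y \right)}}{13} + \frac{6 e^{2 y} \cos{\left(3 y \right)}}{13}.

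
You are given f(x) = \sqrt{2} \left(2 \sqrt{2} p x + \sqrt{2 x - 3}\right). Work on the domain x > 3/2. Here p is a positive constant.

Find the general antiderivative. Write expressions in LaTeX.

Since d/dx undoes antidifferentiation here, F'(x) = f(x) is required of F(x).
Check: d/dx[2 p x^{2} + \frac{4 \left(x - \frac{3}{2}\right)^{\frac{3}{2}}}{3}] = \frac{\sqrt{2} \left(4 \sqrt{2} p x + 2 \sqrt{2 x - 3}\right)}{2}, which equals f(x).

F(x) = 2 p x^{2} + \frac{4 \left(x - \frac{3}{2}\right)^{\frac{3}{2}}}{3} + C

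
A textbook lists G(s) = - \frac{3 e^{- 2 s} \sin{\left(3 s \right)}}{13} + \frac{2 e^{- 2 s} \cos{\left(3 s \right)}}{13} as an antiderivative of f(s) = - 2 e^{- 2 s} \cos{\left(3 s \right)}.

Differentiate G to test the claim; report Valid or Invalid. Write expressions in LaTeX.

d/ds[G] = - e^{- 2 s} \cos{\left(3 s \right)}
d/ds[G] - f(s) = e^{- 2 s} \cos{\left(3 s \right)} != 0.

Invalid: d/ds[G] - f = e^{- 2 s} \cos{\left(3 s \right)}, which is not 0.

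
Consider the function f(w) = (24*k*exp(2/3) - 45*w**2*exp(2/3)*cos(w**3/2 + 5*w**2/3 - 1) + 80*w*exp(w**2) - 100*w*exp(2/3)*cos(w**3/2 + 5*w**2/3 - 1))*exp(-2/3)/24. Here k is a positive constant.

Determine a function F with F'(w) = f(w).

An antiderivative is F(w) = k*w + 5*exp(w**2 - 2/3)/3 - 5*sin(w**3/2 + 5*w**2/3 - 1)/4.

An antiderivative F(w) passes only if d/dw[F] lands on f(w) exactly.
Check: d/dw[k*w + 5*exp(w**2 - 2/3)/3 - 5*sin(w**3/2 + 5*w**2/3 - 1)/4] = k - 15*w**2*cos(w**3/2 + 5*w**2/3 - 1)/8 + 10*w*exp(-2/3)*exp(w**2)/3 - 25*w*cos(w**3/2 + 5*w**2/3 - 1)/6, which equals f(w).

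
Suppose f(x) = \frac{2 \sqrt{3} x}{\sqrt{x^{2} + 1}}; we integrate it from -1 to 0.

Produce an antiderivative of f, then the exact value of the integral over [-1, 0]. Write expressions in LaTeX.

f matches the chain-rule pattern g'(h)*h' with inner function h(x) = 3 x^{2} + 3; substituting u = h(x) collapses the integral.
F(x) = 2 \sqrt{3 x^{2} + 3} is an antiderivative of f.
Check: d/dx[2 \sqrt{3 x^{2} + 3}] = \frac{2 \sqrt{3} x}{\sqrt{x^{2} + 1}} = f(x).
F(0) = 2 \sqrt{3}; F(-1) = 2 \sqrt{6}.
Integral = F(0) - F(-1) = - 2 \sqrt{6} + 2 \sqrt{3}.

Antiderivative: F(x) = 2 \sqrt{3 x^{2} + 3}; value = - 2 \sqrt{6} + 2 \sqrt{3}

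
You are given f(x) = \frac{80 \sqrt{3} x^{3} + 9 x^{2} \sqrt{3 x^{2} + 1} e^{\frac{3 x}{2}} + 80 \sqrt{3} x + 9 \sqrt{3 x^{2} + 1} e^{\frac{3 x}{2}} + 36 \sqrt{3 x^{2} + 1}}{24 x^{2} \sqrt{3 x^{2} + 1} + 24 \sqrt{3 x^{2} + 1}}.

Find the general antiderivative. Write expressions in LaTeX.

Recover f(x) by differentiating a candidate F(x); any mismatch rules it out.
Check: d/dx[\frac{40 \sqrt{3} \sqrt{3 x^{2} + 1} + 9 e^{\frac{3 x}{2}} + 54 \operatorname{atan}{\left(x \right)}}{36}] = \frac{80 \sqrt{3} x^{3} + 9 x^{2} \sqrt{3 x^{2} + 1} e^{\frac{3 x}{2}} + 80 \sqrt{3} x + 9 \sqrt{3 x^{2} + 1} e^{\frac{3 x}{2}} + 36 \sqrt{3 x^{2} + 1}}{24 x^{2} \sqrt{3 x^{2} + 1} + 24 \sqrt{3 x^{2} + 1}} = f(x).

F(x) = \frac{40 \sqrt{3} \sqrt{3 x^{2} + 1} + 9 e^{\frac{3 x}{2}} + 54 \operatorname{atan}{\left(x \right)}}{36} + C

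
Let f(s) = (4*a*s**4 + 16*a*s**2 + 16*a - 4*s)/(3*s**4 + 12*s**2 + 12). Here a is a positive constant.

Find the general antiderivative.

F(s) = 2*(2*a*s*(s**2 + 2) + 1)/(3*(s**2 + 2)) + C

For F(s) to be correct the identity F'(s) - f(s) = 0 must hold.
Check: d/ds[2*(2*a*s*(s**2 + 2) + 1)/(3*(s**2 + 2))] = (4*a*s**4 + 16*a*s**2 + 16*a - 4*s)/(3*s**4 + 12*s**2 + 12) = f(s).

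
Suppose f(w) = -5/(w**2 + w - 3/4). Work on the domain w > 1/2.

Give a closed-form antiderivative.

An antiderivative is F(w) = -5*log(w - 1/2)/2 + 5*log(w + 3/2)/2.

Factor the denominator ((2*w - 1)*(2*w + 3)) and decompose: f = 5/(2*w + 3) - 5/(2*w - 1); each piece integrates to a log, atan, or power term.
Check: d/dw[-5*log(w - 1/2)/2 + 5*log(w + 3/2)/2] = -20/(4*w**2 + 4*w - 3), which equals f(w).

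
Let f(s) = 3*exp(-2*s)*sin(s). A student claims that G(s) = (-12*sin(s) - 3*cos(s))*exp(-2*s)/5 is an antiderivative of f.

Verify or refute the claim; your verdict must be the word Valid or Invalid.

d/ds[G] = (27*sin(s) - 6*cos(s))*exp(-2*s)/5
d/ds[G] - f(s) = (12*sin(s) - 6*cos(s))*exp(-2*s)/5 != 0.

Invalid: d/ds[G] - f = (12*sin(s) - 6*cos(s))*exp(-2*s)/5, which is not 0.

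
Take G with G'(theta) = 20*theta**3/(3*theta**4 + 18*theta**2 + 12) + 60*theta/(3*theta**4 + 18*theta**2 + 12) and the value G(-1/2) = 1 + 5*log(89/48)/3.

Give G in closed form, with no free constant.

G'(theta) matches the chain-rule pattern g'(h)*h' with inner function h(theta) = theta**4/3 + 2*theta**2 + 4/3; substituting u = h(theta) collapses the integral.
A general antiderivative is 5*log(theta**4/3 + 2*theta**2 + 4/3)/3 + C.
The condition gives C = 1 + 5*log(89/48)/3 - (5*log(89/48)/3) = 1.
So G(theta) = 5*log(theta**4/3 + 2*theta**2 + 4/3)/3 + 1.
Check: d/dtheta[5*log(theta**4/3 + 2*theta**2 + 4/3)/3 + 1] = (20*theta**3 + 60*theta)/(3*theta**4 + 18*theta**2 + 12), which equals G'(theta).

G(theta) = 5*log(theta**4/3 + 2*theta**2 + 4/3)/3 + 1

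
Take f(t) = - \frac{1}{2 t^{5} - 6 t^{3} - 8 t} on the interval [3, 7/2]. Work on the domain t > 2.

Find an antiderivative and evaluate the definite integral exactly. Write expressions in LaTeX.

The denominator factors as 2 t \left(t - 2\right) \left(t + 2\right) \left(t^{2} + 1\right); partial fractions split f into directly integrable pieces: - \frac{t}{10 \left(t^{2} + 1\right)} - \frac{1}{80 \left(t + 2\right)} - \frac{1}{80 \left(t - 2\right)} + \frac{1}{8 t}.
F(t) = \frac{10 \log{\left(t \right)} - \log{\left(t^{2} - 4 \right)} - 4 \log{\left(t^{2} + 1 \right)}}{80} is an antiderivative of f.
Check: d/dt[\frac{10 \log{\left(t \right)} - \log{\left(t^{2} - 4 \right)} - 4 \log{\left(t^{2} + 1 \right)}}{80}] = - \frac{1}{2 t^{5} - 6 t^{3} - 8 t} = f(t).
F(7/2) = - \frac{\log{\left(\frac{53}{4} \right)}}{20} - \frac{\log{\left(\frac{33}{4} \right)}}{80} + \frac{\log{\left(\frac{7}{2} \right)}}{8}; F(3) = - \frac{\log{\left(10 \right)}}{20} - \frac{\log{\left(5 \right)}}{80} + \frac{\log{\left(3 \right)}}{8}.
Integral = F(7/2) - F(3) = - \frac{\log{\left(3 \right)}}{8} - \frac{\log{\left(\frac{53}{4} \right)}}{20} - \frac{\log{\left(\frac{33}{4} \right)}}{80} + \frac{\log{\left(5 \right)}}{80} + \frac{\log{\left(10 \right)}}{20} + \frac{\log{\left(\frac{7}{2} \right)}}{8}.

Antiderivative: F(t) = \frac{10 \log{\left(t \right)} - \log{\left(t^{2} - 4 \right)} - 4 \log{\left(t^{2} + 1 \right)}}{80}; value = - \frac{\log{\left(3 \right)}}{8} - \frac{\log{\left(\frac{53}{4} \right)}}{20} - \frac{\log{\left(\frac{33}{4} \right)}}{80} + \frac{\log{\left(5 \right)}}{80} + \frac{\log{\left(10 \right)}}{20} + \frac{\log{\left(\frac{7}{2} \right)}}{8}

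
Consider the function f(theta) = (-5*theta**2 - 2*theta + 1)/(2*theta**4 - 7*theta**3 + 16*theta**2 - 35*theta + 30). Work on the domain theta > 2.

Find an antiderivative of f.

An antiderivative is F(theta) = -23*log(theta - 2)/9 + 53*log(theta - 3/2)/29 + 95*log(theta**2 + 5)/261 - 34*sqrt(5)*atan(sqrt(5)*theta/5)/1305.

The denominator factors as (theta - 2)*(2*theta - 3)*(theta**2 + 5); partial fractions split f into directly integrable pieces: 2*(95*theta - 17)/(261*(theta**2 + 5)) + 106/(29*(2*theta - 3)) - 23/(9*(theta - 2)).
Check: d/dtheta[-23*log(theta - 2)/9 + 53*log(theta - 3/2)/29 + 95*log(theta**2 + 5)/261 - 34*sqrt(5)*atan(sqrt(5)*theta/5)/1305] = (-5*theta**2 - 2*theta + 1)/(2*theta**4 - 7*theta**3 + 16*theta**2 - 35*theta + 30) = f(theta).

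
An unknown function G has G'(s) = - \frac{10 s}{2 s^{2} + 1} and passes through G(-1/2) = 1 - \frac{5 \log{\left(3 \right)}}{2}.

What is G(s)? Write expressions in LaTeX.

The substitution u = 4 s^{2} + 2 works: G'(s) is exactly (dG/du)*(du/ds) for that inner function.
A general antiderivative is - \frac{5 \log{\left(4 s^{2} + 2 \right)}}{2} + C.
The condition gives C = 1 - \frac{5 \log{\left(3 \right)}}{2} - (- \frac{5 \log{\left(3 \right)}}{2}) = 1.
So G(s) = - \frac{5 \log{\left(4 s^{2} + 2 \right)} - 2}{2}.
Check: d/ds[- \frac{5 \log{\left(4 s^{2} + 2 \right)} - 2}{2}] = - \frac{10 s}{2 s^{2} + 1} = G'(s).

G(s) = - \frac{5 \log{\left(4 s^{2} + 2 \right)} - 2}{2}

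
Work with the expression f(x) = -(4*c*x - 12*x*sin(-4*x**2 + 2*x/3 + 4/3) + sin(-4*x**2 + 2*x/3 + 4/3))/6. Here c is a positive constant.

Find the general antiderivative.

Since d/dx undoes antidifferentiation here, F'(x) = f(x) is required of F(x).
Check: d/dx[-c*x**2/3 + cos(-4*x**2 + 2*x/3 + 4/3)/4] = -2*c*x/3 + 2*x*sin(-4*x**2 + 2*x/3 + 4/3) - sin(-4*x**2 + 2*x/3 + 4/3)/6, which equals f(x).

F(x) = -c*x**2/3 + cos(-4*x**2 + 2*x/3 + 4/3)/4 + C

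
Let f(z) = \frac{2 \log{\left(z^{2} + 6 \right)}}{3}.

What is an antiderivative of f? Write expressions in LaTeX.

Differentiate the proposed F(z) back; it has to land on f(z) exactly.
Check: d/dz[\frac{2 z \log{\left(z^{2} + 6 \right)}}{3} - \frac{4 z}{3} + \frac{4 \sqrt{6} \operatorname{atan}{\left(\frac{\sqrt{6} z}{6} \right)}}{3}] = \frac{2 \log{\left(z^{2} + 6 \right)}}{3} = f(z).

An antiderivative is F(z) = \frac{2 z \log{\left(z^{2} + 6 \right)}}{3} - \frac{4 z}{3} + \frac{4 \sqrt{6} \operatorname{atan}{\left(\frac{\sqrt{6} z}{6} \right)}}{3}.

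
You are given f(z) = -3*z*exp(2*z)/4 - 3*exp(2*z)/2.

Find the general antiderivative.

F(z) = -3*z*exp(2*z)/8 - 9*exp(2*z)/16 + C

f has the shape u'v + uv' for u = -3*z/8 - 9/16 and v = exp(2*z) — it is the derivative of the product u*v.
Check: d/dz[-3*z*exp(2*z)/8 - 9*exp(2*z)/16] = -3*z*exp(2*z)/4 - 3*exp(2*z)/2 = f(z).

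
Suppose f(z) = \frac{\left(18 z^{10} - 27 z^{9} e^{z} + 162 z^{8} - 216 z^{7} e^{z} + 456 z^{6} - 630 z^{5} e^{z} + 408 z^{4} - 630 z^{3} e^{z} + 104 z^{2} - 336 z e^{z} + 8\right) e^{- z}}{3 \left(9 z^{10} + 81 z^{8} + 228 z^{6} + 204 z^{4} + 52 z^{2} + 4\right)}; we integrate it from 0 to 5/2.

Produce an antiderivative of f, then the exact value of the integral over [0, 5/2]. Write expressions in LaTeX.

Differentiate the proposed F(z) back; it has to land on f(z) exactly.
F(z) = \frac{\left(- 12 z^{4} - 48 z^{2} - 3 \left(3 z^{4} + 12 z^{2} + 2\right) e^{z} \log{\left(z^{2} + 1 \right)} + 27 e^{z} - 8\right) e^{- z}}{6 \left(3 z^{4} + 12 z^{2} + 2\right)} is an antiderivative of f.
Check: d/dz[\frac{\left(- 12 z^{4} - 48 z^{2} - 3 \left(3 z^{4} + 12 z^{2} + 2\right) e^{z} \log{\left(z^{2} + 1 \right)} + 27 e^{z} - 8\right) e^{- z}}{6 \left(3 z^{4} + 12 z^{2} + 2\right)}] = \frac{18 z^{10} - 27 z^{9} e^{z} + 162 z^{8} - 216 z^{7} e^{z} + 456 z^{6} - 630 z^{5} e^{z} + 408 z^{4} - 630 z^{3} e^{z} + 104 z^{2} - 336 z e^{z} + 8}{27 z^{10} e^{z} + 243 z^{8} e^{z} + 684 z^{6} e^{z} + 612 z^{4} e^{z} + 156 z^{2} e^{z} + 12 e^{z}}, which equals f(z).
F(5/2) = - \frac{\log{\left(\frac{29}{4} \right)}}{2} - \frac{2}{3 e^{\frac{5}{2}}} + \frac{72}{3107}; F(0) = \frac{19}{12}.
Integral = F(5/2) - F(0) = - \frac{58169}{37284} - \frac{\log{\left(\frac{29}{4} \right)}}{2} - \frac{2}{3 e^{\frac{5}{2}}}.

Antiderivative: F(z) = \frac{\left(- 12 z^{4} - 48 z^{2} - 3 \left(3 z^{4} + 12 z^{2} + 2\right) e^{z} \log{\left(z^{2} + 1 \right)} + 27 e^{z} - 8\right) e^{- z}}{6 \left(3 z^{4} + 12 z^{2} + 2\right)}; value = - \frac{58169}{37284} - \frac{\log{\left(\frac{29}{4} \right)}}{2} - \frac{2}{3 e^{\frac{5}{2}}}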